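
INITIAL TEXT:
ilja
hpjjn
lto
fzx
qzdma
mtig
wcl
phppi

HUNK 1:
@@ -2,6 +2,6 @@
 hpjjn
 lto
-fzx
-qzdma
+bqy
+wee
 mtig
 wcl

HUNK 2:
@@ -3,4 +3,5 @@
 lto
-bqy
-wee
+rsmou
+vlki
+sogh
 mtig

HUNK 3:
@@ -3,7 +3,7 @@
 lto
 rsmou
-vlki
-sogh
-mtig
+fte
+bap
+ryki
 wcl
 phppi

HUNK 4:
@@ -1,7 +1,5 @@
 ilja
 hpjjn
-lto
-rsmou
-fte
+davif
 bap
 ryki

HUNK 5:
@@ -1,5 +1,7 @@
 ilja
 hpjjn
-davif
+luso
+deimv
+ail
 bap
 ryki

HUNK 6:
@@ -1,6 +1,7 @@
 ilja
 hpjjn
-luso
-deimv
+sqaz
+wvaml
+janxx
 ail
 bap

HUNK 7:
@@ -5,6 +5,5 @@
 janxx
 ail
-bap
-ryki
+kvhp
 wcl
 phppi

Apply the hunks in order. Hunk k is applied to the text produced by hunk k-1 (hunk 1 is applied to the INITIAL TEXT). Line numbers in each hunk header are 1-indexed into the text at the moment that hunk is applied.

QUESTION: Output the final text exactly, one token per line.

Answer: ilja
hpjjn
sqaz
wvaml
janxx
ail
kvhp
wcl
phppi

Derivation:
Hunk 1: at line 2 remove [fzx,qzdma] add [bqy,wee] -> 8 lines: ilja hpjjn lto bqy wee mtig wcl phppi
Hunk 2: at line 3 remove [bqy,wee] add [rsmou,vlki,sogh] -> 9 lines: ilja hpjjn lto rsmou vlki sogh mtig wcl phppi
Hunk 3: at line 3 remove [vlki,sogh,mtig] add [fte,bap,ryki] -> 9 lines: ilja hpjjn lto rsmou fte bap ryki wcl phppi
Hunk 4: at line 1 remove [lto,rsmou,fte] add [davif] -> 7 lines: ilja hpjjn davif bap ryki wcl phppi
Hunk 5: at line 1 remove [davif] add [luso,deimv,ail] -> 9 lines: ilja hpjjn luso deimv ail bap ryki wcl phppi
Hunk 6: at line 1 remove [luso,deimv] add [sqaz,wvaml,janxx] -> 10 lines: ilja hpjjn sqaz wvaml janxx ail bap ryki wcl phppi
Hunk 7: at line 5 remove [bap,ryki] add [kvhp] -> 9 lines: ilja hpjjn sqaz wvaml janxx ail kvhp wcl phppi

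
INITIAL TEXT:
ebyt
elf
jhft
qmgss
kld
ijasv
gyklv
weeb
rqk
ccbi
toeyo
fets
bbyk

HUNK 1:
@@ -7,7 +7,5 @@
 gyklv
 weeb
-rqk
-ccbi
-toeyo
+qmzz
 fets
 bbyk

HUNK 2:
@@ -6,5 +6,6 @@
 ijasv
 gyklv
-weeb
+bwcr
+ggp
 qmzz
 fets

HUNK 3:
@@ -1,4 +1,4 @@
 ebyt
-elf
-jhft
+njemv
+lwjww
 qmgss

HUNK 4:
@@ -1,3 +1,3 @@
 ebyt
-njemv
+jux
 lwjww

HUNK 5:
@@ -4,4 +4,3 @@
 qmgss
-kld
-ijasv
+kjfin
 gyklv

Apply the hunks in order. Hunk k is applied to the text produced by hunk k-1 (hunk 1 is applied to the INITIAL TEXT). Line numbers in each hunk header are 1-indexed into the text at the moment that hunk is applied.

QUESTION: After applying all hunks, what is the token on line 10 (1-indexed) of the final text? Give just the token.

Hunk 1: at line 7 remove [rqk,ccbi,toeyo] add [qmzz] -> 11 lines: ebyt elf jhft qmgss kld ijasv gyklv weeb qmzz fets bbyk
Hunk 2: at line 6 remove [weeb] add [bwcr,ggp] -> 12 lines: ebyt elf jhft qmgss kld ijasv gyklv bwcr ggp qmzz fets bbyk
Hunk 3: at line 1 remove [elf,jhft] add [njemv,lwjww] -> 12 lines: ebyt njemv lwjww qmgss kld ijasv gyklv bwcr ggp qmzz fets bbyk
Hunk 4: at line 1 remove [njemv] add [jux] -> 12 lines: ebyt jux lwjww qmgss kld ijasv gyklv bwcr ggp qmzz fets bbyk
Hunk 5: at line 4 remove [kld,ijasv] add [kjfin] -> 11 lines: ebyt jux lwjww qmgss kjfin gyklv bwcr ggp qmzz fets bbyk
Final line 10: fets

Answer: fets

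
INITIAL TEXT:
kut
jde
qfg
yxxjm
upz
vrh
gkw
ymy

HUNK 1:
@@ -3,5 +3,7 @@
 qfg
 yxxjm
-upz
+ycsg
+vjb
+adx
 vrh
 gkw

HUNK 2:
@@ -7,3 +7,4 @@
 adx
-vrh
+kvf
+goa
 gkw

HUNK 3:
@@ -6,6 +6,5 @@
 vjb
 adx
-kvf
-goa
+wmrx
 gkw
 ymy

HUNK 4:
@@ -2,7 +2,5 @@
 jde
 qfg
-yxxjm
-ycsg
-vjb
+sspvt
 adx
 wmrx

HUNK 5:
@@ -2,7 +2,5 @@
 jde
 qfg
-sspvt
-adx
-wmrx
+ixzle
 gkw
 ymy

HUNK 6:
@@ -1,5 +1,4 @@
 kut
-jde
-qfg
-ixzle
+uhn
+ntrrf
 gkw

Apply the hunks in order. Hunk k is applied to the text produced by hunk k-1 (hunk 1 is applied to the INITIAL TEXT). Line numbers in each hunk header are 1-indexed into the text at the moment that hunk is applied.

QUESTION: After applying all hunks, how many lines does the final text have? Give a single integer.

Hunk 1: at line 3 remove [upz] add [ycsg,vjb,adx] -> 10 lines: kut jde qfg yxxjm ycsg vjb adx vrh gkw ymy
Hunk 2: at line 7 remove [vrh] add [kvf,goa] -> 11 lines: kut jde qfg yxxjm ycsg vjb adx kvf goa gkw ymy
Hunk 3: at line 6 remove [kvf,goa] add [wmrx] -> 10 lines: kut jde qfg yxxjm ycsg vjb adx wmrx gkw ymy
Hunk 4: at line 2 remove [yxxjm,ycsg,vjb] add [sspvt] -> 8 lines: kut jde qfg sspvt adx wmrx gkw ymy
Hunk 5: at line 2 remove [sspvt,adx,wmrx] add [ixzle] -> 6 lines: kut jde qfg ixzle gkw ymy
Hunk 6: at line 1 remove [jde,qfg,ixzle] add [uhn,ntrrf] -> 5 lines: kut uhn ntrrf gkw ymy
Final line count: 5

Answer: 5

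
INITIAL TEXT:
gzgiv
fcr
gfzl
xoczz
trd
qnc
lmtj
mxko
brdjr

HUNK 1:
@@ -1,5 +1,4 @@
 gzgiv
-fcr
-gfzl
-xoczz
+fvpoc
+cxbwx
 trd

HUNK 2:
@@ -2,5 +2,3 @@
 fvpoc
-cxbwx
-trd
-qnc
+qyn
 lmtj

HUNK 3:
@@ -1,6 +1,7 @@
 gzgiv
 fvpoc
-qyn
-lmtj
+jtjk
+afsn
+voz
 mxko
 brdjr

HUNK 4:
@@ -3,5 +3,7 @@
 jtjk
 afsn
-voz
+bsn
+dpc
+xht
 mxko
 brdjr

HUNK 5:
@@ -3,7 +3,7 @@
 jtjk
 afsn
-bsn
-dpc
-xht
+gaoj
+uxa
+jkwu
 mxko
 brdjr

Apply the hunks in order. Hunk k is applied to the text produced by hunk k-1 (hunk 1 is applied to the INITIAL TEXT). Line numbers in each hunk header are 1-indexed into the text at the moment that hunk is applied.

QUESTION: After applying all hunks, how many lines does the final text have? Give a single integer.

Answer: 9

Derivation:
Hunk 1: at line 1 remove [fcr,gfzl,xoczz] add [fvpoc,cxbwx] -> 8 lines: gzgiv fvpoc cxbwx trd qnc lmtj mxko brdjr
Hunk 2: at line 2 remove [cxbwx,trd,qnc] add [qyn] -> 6 lines: gzgiv fvpoc qyn lmtj mxko brdjr
Hunk 3: at line 1 remove [qyn,lmtj] add [jtjk,afsn,voz] -> 7 lines: gzgiv fvpoc jtjk afsn voz mxko brdjr
Hunk 4: at line 3 remove [voz] add [bsn,dpc,xht] -> 9 lines: gzgiv fvpoc jtjk afsn bsn dpc xht mxko brdjr
Hunk 5: at line 3 remove [bsn,dpc,xht] add [gaoj,uxa,jkwu] -> 9 lines: gzgiv fvpoc jtjk afsn gaoj uxa jkwu mxko brdjr
Final line count: 9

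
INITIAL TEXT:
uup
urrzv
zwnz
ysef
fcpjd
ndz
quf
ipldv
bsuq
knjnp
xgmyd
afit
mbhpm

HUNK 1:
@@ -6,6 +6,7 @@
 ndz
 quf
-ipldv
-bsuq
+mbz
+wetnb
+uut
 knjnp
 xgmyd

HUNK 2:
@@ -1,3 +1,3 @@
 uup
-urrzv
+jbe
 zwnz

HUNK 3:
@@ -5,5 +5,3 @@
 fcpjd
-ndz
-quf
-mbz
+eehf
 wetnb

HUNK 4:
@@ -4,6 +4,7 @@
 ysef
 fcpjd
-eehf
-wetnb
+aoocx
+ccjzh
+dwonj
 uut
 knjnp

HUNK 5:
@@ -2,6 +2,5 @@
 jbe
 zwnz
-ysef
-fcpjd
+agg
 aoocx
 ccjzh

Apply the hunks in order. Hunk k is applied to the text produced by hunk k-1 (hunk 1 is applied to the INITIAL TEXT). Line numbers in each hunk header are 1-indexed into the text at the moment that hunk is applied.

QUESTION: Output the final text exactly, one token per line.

Answer: uup
jbe
zwnz
agg
aoocx
ccjzh
dwonj
uut
knjnp
xgmyd
afit
mbhpm

Derivation:
Hunk 1: at line 6 remove [ipldv,bsuq] add [mbz,wetnb,uut] -> 14 lines: uup urrzv zwnz ysef fcpjd ndz quf mbz wetnb uut knjnp xgmyd afit mbhpm
Hunk 2: at line 1 remove [urrzv] add [jbe] -> 14 lines: uup jbe zwnz ysef fcpjd ndz quf mbz wetnb uut knjnp xgmyd afit mbhpm
Hunk 3: at line 5 remove [ndz,quf,mbz] add [eehf] -> 12 lines: uup jbe zwnz ysef fcpjd eehf wetnb uut knjnp xgmyd afit mbhpm
Hunk 4: at line 4 remove [eehf,wetnb] add [aoocx,ccjzh,dwonj] -> 13 lines: uup jbe zwnz ysef fcpjd aoocx ccjzh dwonj uut knjnp xgmyd afit mbhpm
Hunk 5: at line 2 remove [ysef,fcpjd] add [agg] -> 12 lines: uup jbe zwnz agg aoocx ccjzh dwonj uut knjnp xgmyd afit mbhpm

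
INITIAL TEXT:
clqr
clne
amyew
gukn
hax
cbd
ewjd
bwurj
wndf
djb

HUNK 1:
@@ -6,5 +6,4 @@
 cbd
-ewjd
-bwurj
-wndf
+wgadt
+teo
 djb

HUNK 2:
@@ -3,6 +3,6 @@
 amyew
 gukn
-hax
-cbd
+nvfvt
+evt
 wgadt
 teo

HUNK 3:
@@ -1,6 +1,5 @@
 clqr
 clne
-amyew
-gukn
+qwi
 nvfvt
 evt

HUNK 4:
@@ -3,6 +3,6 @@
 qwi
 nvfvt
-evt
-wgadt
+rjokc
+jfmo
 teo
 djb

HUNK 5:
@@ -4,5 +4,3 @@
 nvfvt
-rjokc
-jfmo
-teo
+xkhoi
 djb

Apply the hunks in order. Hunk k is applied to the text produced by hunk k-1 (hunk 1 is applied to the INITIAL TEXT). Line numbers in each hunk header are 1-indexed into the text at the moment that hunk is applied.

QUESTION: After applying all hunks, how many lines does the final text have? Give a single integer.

Answer: 6

Derivation:
Hunk 1: at line 6 remove [ewjd,bwurj,wndf] add [wgadt,teo] -> 9 lines: clqr clne amyew gukn hax cbd wgadt teo djb
Hunk 2: at line 3 remove [hax,cbd] add [nvfvt,evt] -> 9 lines: clqr clne amyew gukn nvfvt evt wgadt teo djb
Hunk 3: at line 1 remove [amyew,gukn] add [qwi] -> 8 lines: clqr clne qwi nvfvt evt wgadt teo djb
Hunk 4: at line 3 remove [evt,wgadt] add [rjokc,jfmo] -> 8 lines: clqr clne qwi nvfvt rjokc jfmo teo djb
Hunk 5: at line 4 remove [rjokc,jfmo,teo] add [xkhoi] -> 6 lines: clqr clne qwi nvfvt xkhoi djb
Final line count: 6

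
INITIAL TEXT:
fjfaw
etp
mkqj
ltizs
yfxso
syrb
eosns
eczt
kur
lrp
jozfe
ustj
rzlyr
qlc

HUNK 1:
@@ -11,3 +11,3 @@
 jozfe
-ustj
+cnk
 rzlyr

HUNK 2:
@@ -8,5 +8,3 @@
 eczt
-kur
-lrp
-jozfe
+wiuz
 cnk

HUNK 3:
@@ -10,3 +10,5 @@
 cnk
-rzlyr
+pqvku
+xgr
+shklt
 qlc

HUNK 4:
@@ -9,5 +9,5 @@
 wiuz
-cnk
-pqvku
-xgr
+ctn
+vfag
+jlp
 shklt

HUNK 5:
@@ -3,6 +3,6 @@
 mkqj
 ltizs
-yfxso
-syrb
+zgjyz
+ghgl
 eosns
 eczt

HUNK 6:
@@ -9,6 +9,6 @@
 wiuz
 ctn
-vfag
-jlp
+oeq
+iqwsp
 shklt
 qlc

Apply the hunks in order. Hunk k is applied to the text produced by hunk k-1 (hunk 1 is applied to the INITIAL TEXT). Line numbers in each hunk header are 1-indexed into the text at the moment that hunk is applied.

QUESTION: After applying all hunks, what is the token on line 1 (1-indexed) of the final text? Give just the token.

Hunk 1: at line 11 remove [ustj] add [cnk] -> 14 lines: fjfaw etp mkqj ltizs yfxso syrb eosns eczt kur lrp jozfe cnk rzlyr qlc
Hunk 2: at line 8 remove [kur,lrp,jozfe] add [wiuz] -> 12 lines: fjfaw etp mkqj ltizs yfxso syrb eosns eczt wiuz cnk rzlyr qlc
Hunk 3: at line 10 remove [rzlyr] add [pqvku,xgr,shklt] -> 14 lines: fjfaw etp mkqj ltizs yfxso syrb eosns eczt wiuz cnk pqvku xgr shklt qlc
Hunk 4: at line 9 remove [cnk,pqvku,xgr] add [ctn,vfag,jlp] -> 14 lines: fjfaw etp mkqj ltizs yfxso syrb eosns eczt wiuz ctn vfag jlp shklt qlc
Hunk 5: at line 3 remove [yfxso,syrb] add [zgjyz,ghgl] -> 14 lines: fjfaw etp mkqj ltizs zgjyz ghgl eosns eczt wiuz ctn vfag jlp shklt qlc
Hunk 6: at line 9 remove [vfag,jlp] add [oeq,iqwsp] -> 14 lines: fjfaw etp mkqj ltizs zgjyz ghgl eosns eczt wiuz ctn oeq iqwsp shklt qlc
Final line 1: fjfaw

Answer: fjfaw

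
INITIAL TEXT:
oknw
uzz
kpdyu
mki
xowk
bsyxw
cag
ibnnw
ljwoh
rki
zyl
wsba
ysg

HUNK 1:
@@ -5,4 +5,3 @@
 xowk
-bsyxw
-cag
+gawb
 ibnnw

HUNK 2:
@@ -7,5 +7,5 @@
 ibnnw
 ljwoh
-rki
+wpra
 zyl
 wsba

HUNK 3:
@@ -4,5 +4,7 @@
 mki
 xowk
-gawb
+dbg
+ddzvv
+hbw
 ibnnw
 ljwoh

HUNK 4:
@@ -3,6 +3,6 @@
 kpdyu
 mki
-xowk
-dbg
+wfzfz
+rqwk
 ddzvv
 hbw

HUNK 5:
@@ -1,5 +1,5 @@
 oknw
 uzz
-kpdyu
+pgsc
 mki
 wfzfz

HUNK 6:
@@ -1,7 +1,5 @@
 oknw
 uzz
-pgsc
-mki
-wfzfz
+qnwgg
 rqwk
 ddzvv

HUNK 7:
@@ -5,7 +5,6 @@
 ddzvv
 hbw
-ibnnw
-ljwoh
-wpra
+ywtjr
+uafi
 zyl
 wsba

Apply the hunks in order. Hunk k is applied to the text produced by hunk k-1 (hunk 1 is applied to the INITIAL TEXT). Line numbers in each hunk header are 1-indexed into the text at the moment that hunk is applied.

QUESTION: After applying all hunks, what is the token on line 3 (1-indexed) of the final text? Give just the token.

Hunk 1: at line 5 remove [bsyxw,cag] add [gawb] -> 12 lines: oknw uzz kpdyu mki xowk gawb ibnnw ljwoh rki zyl wsba ysg
Hunk 2: at line 7 remove [rki] add [wpra] -> 12 lines: oknw uzz kpdyu mki xowk gawb ibnnw ljwoh wpra zyl wsba ysg
Hunk 3: at line 4 remove [gawb] add [dbg,ddzvv,hbw] -> 14 lines: oknw uzz kpdyu mki xowk dbg ddzvv hbw ibnnw ljwoh wpra zyl wsba ysg
Hunk 4: at line 3 remove [xowk,dbg] add [wfzfz,rqwk] -> 14 lines: oknw uzz kpdyu mki wfzfz rqwk ddzvv hbw ibnnw ljwoh wpra zyl wsba ysg
Hunk 5: at line 1 remove [kpdyu] add [pgsc] -> 14 lines: oknw uzz pgsc mki wfzfz rqwk ddzvv hbw ibnnw ljwoh wpra zyl wsba ysg
Hunk 6: at line 1 remove [pgsc,mki,wfzfz] add [qnwgg] -> 12 lines: oknw uzz qnwgg rqwk ddzvv hbw ibnnw ljwoh wpra zyl wsba ysg
Hunk 7: at line 5 remove [ibnnw,ljwoh,wpra] add [ywtjr,uafi] -> 11 lines: oknw uzz qnwgg rqwk ddzvv hbw ywtjr uafi zyl wsba ysg
Final line 3: qnwgg

Answer: qnwgg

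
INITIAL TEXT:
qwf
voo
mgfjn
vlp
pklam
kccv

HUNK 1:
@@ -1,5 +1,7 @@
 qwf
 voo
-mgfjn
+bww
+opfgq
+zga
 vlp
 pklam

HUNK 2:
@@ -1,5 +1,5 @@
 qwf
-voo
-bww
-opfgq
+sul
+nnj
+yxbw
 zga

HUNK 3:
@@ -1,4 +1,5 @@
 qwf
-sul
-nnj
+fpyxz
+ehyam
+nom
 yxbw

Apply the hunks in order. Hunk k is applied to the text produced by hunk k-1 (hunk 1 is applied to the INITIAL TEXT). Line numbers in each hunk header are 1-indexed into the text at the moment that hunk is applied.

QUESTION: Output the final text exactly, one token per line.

Hunk 1: at line 1 remove [mgfjn] add [bww,opfgq,zga] -> 8 lines: qwf voo bww opfgq zga vlp pklam kccv
Hunk 2: at line 1 remove [voo,bww,opfgq] add [sul,nnj,yxbw] -> 8 lines: qwf sul nnj yxbw zga vlp pklam kccv
Hunk 3: at line 1 remove [sul,nnj] add [fpyxz,ehyam,nom] -> 9 lines: qwf fpyxz ehyam nom yxbw zga vlp pklam kccv

Answer: qwf
fpyxz
ehyam
nom
yxbw
zga
vlp
pklam
kccv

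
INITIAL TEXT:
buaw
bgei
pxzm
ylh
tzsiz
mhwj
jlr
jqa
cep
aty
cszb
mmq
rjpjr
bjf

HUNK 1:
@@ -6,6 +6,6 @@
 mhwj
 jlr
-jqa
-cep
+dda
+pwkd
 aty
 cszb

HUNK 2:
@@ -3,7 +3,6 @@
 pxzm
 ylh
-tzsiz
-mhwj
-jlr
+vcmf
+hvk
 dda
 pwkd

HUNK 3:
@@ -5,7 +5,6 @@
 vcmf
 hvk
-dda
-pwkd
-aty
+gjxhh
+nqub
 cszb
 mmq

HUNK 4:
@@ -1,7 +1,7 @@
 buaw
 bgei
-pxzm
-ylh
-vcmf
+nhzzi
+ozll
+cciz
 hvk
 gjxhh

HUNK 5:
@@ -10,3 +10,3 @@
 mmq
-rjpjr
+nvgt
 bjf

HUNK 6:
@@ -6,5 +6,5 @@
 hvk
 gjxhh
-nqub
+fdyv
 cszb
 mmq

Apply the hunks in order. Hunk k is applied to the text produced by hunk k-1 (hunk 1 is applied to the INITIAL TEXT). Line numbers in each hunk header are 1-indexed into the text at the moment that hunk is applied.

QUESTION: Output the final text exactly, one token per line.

Hunk 1: at line 6 remove [jqa,cep] add [dda,pwkd] -> 14 lines: buaw bgei pxzm ylh tzsiz mhwj jlr dda pwkd aty cszb mmq rjpjr bjf
Hunk 2: at line 3 remove [tzsiz,mhwj,jlr] add [vcmf,hvk] -> 13 lines: buaw bgei pxzm ylh vcmf hvk dda pwkd aty cszb mmq rjpjr bjf
Hunk 3: at line 5 remove [dda,pwkd,aty] add [gjxhh,nqub] -> 12 lines: buaw bgei pxzm ylh vcmf hvk gjxhh nqub cszb mmq rjpjr bjf
Hunk 4: at line 1 remove [pxzm,ylh,vcmf] add [nhzzi,ozll,cciz] -> 12 lines: buaw bgei nhzzi ozll cciz hvk gjxhh nqub cszb mmq rjpjr bjf
Hunk 5: at line 10 remove [rjpjr] add [nvgt] -> 12 lines: buaw bgei nhzzi ozll cciz hvk gjxhh nqub cszb mmq nvgt bjf
Hunk 6: at line 6 remove [nqub] add [fdyv] -> 12 lines: buaw bgei nhzzi ozll cciz hvk gjxhh fdyv cszb mmq nvgt bjf

Answer: buaw
bgei
nhzzi
ozll
cciz
hvk
gjxhh
fdyv
cszb
mmq
nvgt
bjf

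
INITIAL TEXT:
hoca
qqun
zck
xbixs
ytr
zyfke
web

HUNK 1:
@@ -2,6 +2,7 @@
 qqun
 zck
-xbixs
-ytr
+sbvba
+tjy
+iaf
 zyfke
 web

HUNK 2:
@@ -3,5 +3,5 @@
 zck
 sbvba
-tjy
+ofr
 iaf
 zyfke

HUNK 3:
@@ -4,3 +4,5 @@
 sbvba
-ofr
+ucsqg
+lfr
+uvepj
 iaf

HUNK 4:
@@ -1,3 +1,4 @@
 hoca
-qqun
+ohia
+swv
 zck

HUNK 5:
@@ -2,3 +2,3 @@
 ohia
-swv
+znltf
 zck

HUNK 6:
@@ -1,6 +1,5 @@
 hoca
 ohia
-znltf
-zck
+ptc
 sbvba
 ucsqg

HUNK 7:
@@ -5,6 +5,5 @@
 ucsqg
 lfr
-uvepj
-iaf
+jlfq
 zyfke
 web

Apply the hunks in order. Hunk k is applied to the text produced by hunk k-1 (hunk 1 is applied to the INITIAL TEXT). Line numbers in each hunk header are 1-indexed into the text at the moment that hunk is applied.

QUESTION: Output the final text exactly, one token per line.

Answer: hoca
ohia
ptc
sbvba
ucsqg
lfr
jlfq
zyfke
web

Derivation:
Hunk 1: at line 2 remove [xbixs,ytr] add [sbvba,tjy,iaf] -> 8 lines: hoca qqun zck sbvba tjy iaf zyfke web
Hunk 2: at line 3 remove [tjy] add [ofr] -> 8 lines: hoca qqun zck sbvba ofr iaf zyfke web
Hunk 3: at line 4 remove [ofr] add [ucsqg,lfr,uvepj] -> 10 lines: hoca qqun zck sbvba ucsqg lfr uvepj iaf zyfke web
Hunk 4: at line 1 remove [qqun] add [ohia,swv] -> 11 lines: hoca ohia swv zck sbvba ucsqg lfr uvepj iaf zyfke web
Hunk 5: at line 2 remove [swv] add [znltf] -> 11 lines: hoca ohia znltf zck sbvba ucsqg lfr uvepj iaf zyfke web
Hunk 6: at line 1 remove [znltf,zck] add [ptc] -> 10 lines: hoca ohia ptc sbvba ucsqg lfr uvepj iaf zyfke web
Hunk 7: at line 5 remove [uvepj,iaf] add [jlfq] -> 9 lines: hoca ohia ptc sbvba ucsqg lfr jlfq zyfke web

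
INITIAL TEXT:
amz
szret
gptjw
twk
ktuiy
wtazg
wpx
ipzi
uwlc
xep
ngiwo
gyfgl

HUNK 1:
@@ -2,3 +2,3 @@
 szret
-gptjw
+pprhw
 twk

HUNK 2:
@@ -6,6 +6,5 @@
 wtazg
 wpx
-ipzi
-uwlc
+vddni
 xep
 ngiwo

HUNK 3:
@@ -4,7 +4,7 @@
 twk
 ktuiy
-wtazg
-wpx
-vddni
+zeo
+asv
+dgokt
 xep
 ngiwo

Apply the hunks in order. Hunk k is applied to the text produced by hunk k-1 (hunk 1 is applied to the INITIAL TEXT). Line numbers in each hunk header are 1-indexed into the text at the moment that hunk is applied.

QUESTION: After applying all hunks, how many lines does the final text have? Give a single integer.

Answer: 11

Derivation:
Hunk 1: at line 2 remove [gptjw] add [pprhw] -> 12 lines: amz szret pprhw twk ktuiy wtazg wpx ipzi uwlc xep ngiwo gyfgl
Hunk 2: at line 6 remove [ipzi,uwlc] add [vddni] -> 11 lines: amz szret pprhw twk ktuiy wtazg wpx vddni xep ngiwo gyfgl
Hunk 3: at line 4 remove [wtazg,wpx,vddni] add [zeo,asv,dgokt] -> 11 lines: amz szret pprhw twk ktuiy zeo asv dgokt xep ngiwo gyfgl
Final line count: 11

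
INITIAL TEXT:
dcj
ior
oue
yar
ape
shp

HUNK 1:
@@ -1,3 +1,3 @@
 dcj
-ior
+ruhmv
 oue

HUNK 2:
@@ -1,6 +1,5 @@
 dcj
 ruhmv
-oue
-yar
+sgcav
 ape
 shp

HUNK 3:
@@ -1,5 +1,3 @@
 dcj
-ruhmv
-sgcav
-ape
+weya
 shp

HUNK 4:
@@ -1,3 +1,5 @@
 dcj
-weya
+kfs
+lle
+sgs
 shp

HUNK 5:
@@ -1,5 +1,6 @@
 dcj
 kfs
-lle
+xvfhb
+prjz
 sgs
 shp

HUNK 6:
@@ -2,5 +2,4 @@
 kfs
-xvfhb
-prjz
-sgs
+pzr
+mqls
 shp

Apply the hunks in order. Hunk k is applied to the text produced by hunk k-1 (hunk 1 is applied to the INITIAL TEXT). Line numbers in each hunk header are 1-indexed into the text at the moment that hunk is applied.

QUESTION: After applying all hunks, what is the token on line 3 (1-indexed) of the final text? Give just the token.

Answer: pzr

Derivation:
Hunk 1: at line 1 remove [ior] add [ruhmv] -> 6 lines: dcj ruhmv oue yar ape shp
Hunk 2: at line 1 remove [oue,yar] add [sgcav] -> 5 lines: dcj ruhmv sgcav ape shp
Hunk 3: at line 1 remove [ruhmv,sgcav,ape] add [weya] -> 3 lines: dcj weya shp
Hunk 4: at line 1 remove [weya] add [kfs,lle,sgs] -> 5 lines: dcj kfs lle sgs shp
Hunk 5: at line 1 remove [lle] add [xvfhb,prjz] -> 6 lines: dcj kfs xvfhb prjz sgs shp
Hunk 6: at line 2 remove [xvfhb,prjz,sgs] add [pzr,mqls] -> 5 lines: dcj kfs pzr mqls shp
Final line 3: pzr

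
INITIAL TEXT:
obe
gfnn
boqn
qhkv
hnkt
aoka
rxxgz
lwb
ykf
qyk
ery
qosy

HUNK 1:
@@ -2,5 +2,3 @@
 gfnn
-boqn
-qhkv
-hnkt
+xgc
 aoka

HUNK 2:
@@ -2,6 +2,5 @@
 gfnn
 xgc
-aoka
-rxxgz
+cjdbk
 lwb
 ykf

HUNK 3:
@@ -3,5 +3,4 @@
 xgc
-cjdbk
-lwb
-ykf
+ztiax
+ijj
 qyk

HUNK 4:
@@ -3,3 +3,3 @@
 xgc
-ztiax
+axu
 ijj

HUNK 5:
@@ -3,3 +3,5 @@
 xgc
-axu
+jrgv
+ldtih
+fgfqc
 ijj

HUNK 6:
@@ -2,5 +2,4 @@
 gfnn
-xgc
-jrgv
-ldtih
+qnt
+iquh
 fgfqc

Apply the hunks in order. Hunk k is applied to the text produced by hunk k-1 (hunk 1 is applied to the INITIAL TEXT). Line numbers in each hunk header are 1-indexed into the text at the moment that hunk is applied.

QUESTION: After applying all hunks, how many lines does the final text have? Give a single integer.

Hunk 1: at line 2 remove [boqn,qhkv,hnkt] add [xgc] -> 10 lines: obe gfnn xgc aoka rxxgz lwb ykf qyk ery qosy
Hunk 2: at line 2 remove [aoka,rxxgz] add [cjdbk] -> 9 lines: obe gfnn xgc cjdbk lwb ykf qyk ery qosy
Hunk 3: at line 3 remove [cjdbk,lwb,ykf] add [ztiax,ijj] -> 8 lines: obe gfnn xgc ztiax ijj qyk ery qosy
Hunk 4: at line 3 remove [ztiax] add [axu] -> 8 lines: obe gfnn xgc axu ijj qyk ery qosy
Hunk 5: at line 3 remove [axu] add [jrgv,ldtih,fgfqc] -> 10 lines: obe gfnn xgc jrgv ldtih fgfqc ijj qyk ery qosy
Hunk 6: at line 2 remove [xgc,jrgv,ldtih] add [qnt,iquh] -> 9 lines: obe gfnn qnt iquh fgfqc ijj qyk ery qosy
Final line count: 9

Answer: 9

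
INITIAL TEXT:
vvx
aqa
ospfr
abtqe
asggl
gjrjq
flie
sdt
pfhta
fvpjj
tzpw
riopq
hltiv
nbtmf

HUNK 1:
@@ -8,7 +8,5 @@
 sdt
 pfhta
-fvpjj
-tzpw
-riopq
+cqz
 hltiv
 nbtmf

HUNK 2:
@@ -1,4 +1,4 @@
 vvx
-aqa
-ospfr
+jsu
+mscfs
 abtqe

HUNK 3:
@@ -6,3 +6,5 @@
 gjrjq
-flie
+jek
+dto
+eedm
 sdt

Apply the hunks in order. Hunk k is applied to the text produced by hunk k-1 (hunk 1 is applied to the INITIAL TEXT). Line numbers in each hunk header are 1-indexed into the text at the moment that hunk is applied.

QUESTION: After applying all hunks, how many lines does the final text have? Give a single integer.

Hunk 1: at line 8 remove [fvpjj,tzpw,riopq] add [cqz] -> 12 lines: vvx aqa ospfr abtqe asggl gjrjq flie sdt pfhta cqz hltiv nbtmf
Hunk 2: at line 1 remove [aqa,ospfr] add [jsu,mscfs] -> 12 lines: vvx jsu mscfs abtqe asggl gjrjq flie sdt pfhta cqz hltiv nbtmf
Hunk 3: at line 6 remove [flie] add [jek,dto,eedm] -> 14 lines: vvx jsu mscfs abtqe asggl gjrjq jek dto eedm sdt pfhta cqz hltiv nbtmf
Final line count: 14

Answer: 14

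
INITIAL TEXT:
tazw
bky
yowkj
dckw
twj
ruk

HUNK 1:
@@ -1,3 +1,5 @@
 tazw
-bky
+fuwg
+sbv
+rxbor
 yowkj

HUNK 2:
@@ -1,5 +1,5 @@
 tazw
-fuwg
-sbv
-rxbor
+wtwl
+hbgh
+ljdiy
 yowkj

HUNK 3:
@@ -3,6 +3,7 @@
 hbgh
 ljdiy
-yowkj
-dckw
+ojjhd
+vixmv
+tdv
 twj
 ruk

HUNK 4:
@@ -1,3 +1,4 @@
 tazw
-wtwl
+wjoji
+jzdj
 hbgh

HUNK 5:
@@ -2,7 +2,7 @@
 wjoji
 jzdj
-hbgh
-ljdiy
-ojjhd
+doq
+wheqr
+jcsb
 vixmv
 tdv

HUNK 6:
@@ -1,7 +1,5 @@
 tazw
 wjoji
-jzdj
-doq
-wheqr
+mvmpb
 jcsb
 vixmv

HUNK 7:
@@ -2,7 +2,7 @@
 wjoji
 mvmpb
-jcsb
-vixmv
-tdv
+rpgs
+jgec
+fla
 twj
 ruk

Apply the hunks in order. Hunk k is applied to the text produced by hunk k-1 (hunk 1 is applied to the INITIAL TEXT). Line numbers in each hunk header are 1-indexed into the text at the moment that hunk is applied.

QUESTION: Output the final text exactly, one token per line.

Hunk 1: at line 1 remove [bky] add [fuwg,sbv,rxbor] -> 8 lines: tazw fuwg sbv rxbor yowkj dckw twj ruk
Hunk 2: at line 1 remove [fuwg,sbv,rxbor] add [wtwl,hbgh,ljdiy] -> 8 lines: tazw wtwl hbgh ljdiy yowkj dckw twj ruk
Hunk 3: at line 3 remove [yowkj,dckw] add [ojjhd,vixmv,tdv] -> 9 lines: tazw wtwl hbgh ljdiy ojjhd vixmv tdv twj ruk
Hunk 4: at line 1 remove [wtwl] add [wjoji,jzdj] -> 10 lines: tazw wjoji jzdj hbgh ljdiy ojjhd vixmv tdv twj ruk
Hunk 5: at line 2 remove [hbgh,ljdiy,ojjhd] add [doq,wheqr,jcsb] -> 10 lines: tazw wjoji jzdj doq wheqr jcsb vixmv tdv twj ruk
Hunk 6: at line 1 remove [jzdj,doq,wheqr] add [mvmpb] -> 8 lines: tazw wjoji mvmpb jcsb vixmv tdv twj ruk
Hunk 7: at line 2 remove [jcsb,vixmv,tdv] add [rpgs,jgec,fla] -> 8 lines: tazw wjoji mvmpb rpgs jgec fla twj ruk

Answer: tazw
wjoji
mvmpb
rpgs
jgec
fla
twj
ruk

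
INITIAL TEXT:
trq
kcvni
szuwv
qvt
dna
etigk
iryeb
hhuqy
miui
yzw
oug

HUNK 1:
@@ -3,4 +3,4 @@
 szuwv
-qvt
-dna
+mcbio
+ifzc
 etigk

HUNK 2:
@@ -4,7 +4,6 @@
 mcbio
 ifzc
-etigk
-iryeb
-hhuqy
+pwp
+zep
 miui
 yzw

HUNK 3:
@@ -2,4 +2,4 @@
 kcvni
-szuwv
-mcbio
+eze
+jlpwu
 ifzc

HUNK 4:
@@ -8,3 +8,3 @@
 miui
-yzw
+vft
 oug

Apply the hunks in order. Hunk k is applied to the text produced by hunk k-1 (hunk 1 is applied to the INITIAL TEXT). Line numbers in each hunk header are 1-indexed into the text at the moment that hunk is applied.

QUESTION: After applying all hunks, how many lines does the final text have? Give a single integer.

Answer: 10

Derivation:
Hunk 1: at line 3 remove [qvt,dna] add [mcbio,ifzc] -> 11 lines: trq kcvni szuwv mcbio ifzc etigk iryeb hhuqy miui yzw oug
Hunk 2: at line 4 remove [etigk,iryeb,hhuqy] add [pwp,zep] -> 10 lines: trq kcvni szuwv mcbio ifzc pwp zep miui yzw oug
Hunk 3: at line 2 remove [szuwv,mcbio] add [eze,jlpwu] -> 10 lines: trq kcvni eze jlpwu ifzc pwp zep miui yzw oug
Hunk 4: at line 8 remove [yzw] add [vft] -> 10 lines: trq kcvni eze jlpwu ifzc pwp zep miui vft oug
Final line count: 10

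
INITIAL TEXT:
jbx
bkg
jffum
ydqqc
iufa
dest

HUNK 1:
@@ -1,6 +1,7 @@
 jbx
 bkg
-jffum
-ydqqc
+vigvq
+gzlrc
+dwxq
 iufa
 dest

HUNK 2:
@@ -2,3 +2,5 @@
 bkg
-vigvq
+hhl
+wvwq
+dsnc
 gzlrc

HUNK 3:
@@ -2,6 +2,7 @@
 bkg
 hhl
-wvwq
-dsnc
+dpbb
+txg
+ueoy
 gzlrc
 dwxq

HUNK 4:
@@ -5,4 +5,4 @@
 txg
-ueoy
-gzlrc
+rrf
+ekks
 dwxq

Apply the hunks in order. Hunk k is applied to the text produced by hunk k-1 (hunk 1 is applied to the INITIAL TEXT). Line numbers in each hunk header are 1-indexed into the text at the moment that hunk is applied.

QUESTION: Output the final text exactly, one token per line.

Answer: jbx
bkg
hhl
dpbb
txg
rrf
ekks
dwxq
iufa
dest

Derivation:
Hunk 1: at line 1 remove [jffum,ydqqc] add [vigvq,gzlrc,dwxq] -> 7 lines: jbx bkg vigvq gzlrc dwxq iufa dest
Hunk 2: at line 2 remove [vigvq] add [hhl,wvwq,dsnc] -> 9 lines: jbx bkg hhl wvwq dsnc gzlrc dwxq iufa dest
Hunk 3: at line 2 remove [wvwq,dsnc] add [dpbb,txg,ueoy] -> 10 lines: jbx bkg hhl dpbb txg ueoy gzlrc dwxq iufa dest
Hunk 4: at line 5 remove [ueoy,gzlrc] add [rrf,ekks] -> 10 lines: jbx bkg hhl dpbb txg rrf ekks dwxq iufa dest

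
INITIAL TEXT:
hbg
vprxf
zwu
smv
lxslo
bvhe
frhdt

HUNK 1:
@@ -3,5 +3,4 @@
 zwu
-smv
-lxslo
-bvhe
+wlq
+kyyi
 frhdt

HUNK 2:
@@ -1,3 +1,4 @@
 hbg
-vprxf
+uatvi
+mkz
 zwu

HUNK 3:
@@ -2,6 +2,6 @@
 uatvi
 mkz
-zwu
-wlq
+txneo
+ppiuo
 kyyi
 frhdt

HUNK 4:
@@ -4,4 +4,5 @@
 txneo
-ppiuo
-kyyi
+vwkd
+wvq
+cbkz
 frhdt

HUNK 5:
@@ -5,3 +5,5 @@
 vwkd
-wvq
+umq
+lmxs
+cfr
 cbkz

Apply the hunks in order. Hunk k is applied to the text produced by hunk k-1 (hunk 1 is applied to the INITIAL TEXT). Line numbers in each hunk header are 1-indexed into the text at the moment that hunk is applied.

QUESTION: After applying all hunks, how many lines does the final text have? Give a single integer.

Answer: 10

Derivation:
Hunk 1: at line 3 remove [smv,lxslo,bvhe] add [wlq,kyyi] -> 6 lines: hbg vprxf zwu wlq kyyi frhdt
Hunk 2: at line 1 remove [vprxf] add [uatvi,mkz] -> 7 lines: hbg uatvi mkz zwu wlq kyyi frhdt
Hunk 3: at line 2 remove [zwu,wlq] add [txneo,ppiuo] -> 7 lines: hbg uatvi mkz txneo ppiuo kyyi frhdt
Hunk 4: at line 4 remove [ppiuo,kyyi] add [vwkd,wvq,cbkz] -> 8 lines: hbg uatvi mkz txneo vwkd wvq cbkz frhdt
Hunk 5: at line 5 remove [wvq] add [umq,lmxs,cfr] -> 10 lines: hbg uatvi mkz txneo vwkd umq lmxs cfr cbkz frhdt
Final line count: 10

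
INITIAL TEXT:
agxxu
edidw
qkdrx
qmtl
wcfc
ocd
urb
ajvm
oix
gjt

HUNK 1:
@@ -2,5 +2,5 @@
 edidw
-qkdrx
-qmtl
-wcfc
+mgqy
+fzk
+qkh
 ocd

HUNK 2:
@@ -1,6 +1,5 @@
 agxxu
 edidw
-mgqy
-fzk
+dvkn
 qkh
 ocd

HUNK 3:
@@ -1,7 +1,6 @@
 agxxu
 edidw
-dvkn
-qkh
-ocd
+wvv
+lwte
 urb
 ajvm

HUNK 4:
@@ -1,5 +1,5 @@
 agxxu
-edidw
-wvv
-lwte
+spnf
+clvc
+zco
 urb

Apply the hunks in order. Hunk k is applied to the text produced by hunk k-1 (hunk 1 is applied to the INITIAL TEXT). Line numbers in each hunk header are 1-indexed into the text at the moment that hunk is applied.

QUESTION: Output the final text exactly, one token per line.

Answer: agxxu
spnf
clvc
zco
urb
ajvm
oix
gjt

Derivation:
Hunk 1: at line 2 remove [qkdrx,qmtl,wcfc] add [mgqy,fzk,qkh] -> 10 lines: agxxu edidw mgqy fzk qkh ocd urb ajvm oix gjt
Hunk 2: at line 1 remove [mgqy,fzk] add [dvkn] -> 9 lines: agxxu edidw dvkn qkh ocd urb ajvm oix gjt
Hunk 3: at line 1 remove [dvkn,qkh,ocd] add [wvv,lwte] -> 8 lines: agxxu edidw wvv lwte urb ajvm oix gjt
Hunk 4: at line 1 remove [edidw,wvv,lwte] add [spnf,clvc,zco] -> 8 lines: agxxu spnf clvc zco urb ajvm oix gjt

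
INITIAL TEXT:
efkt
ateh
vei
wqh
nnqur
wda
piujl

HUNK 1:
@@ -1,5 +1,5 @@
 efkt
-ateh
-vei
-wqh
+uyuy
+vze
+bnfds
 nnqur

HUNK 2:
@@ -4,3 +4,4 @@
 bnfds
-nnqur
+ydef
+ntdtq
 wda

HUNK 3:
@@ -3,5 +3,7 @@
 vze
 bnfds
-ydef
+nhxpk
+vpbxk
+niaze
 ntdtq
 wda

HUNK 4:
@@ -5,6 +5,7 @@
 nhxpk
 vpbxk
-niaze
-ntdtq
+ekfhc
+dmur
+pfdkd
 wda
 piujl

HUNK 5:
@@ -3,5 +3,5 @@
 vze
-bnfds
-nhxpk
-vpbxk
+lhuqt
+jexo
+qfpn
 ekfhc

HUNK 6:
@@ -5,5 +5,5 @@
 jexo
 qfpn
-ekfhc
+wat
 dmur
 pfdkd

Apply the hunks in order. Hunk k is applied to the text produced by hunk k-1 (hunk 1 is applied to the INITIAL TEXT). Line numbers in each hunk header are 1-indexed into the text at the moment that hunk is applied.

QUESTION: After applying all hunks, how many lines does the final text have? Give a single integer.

Answer: 11

Derivation:
Hunk 1: at line 1 remove [ateh,vei,wqh] add [uyuy,vze,bnfds] -> 7 lines: efkt uyuy vze bnfds nnqur wda piujl
Hunk 2: at line 4 remove [nnqur] add [ydef,ntdtq] -> 8 lines: efkt uyuy vze bnfds ydef ntdtq wda piujl
Hunk 3: at line 3 remove [ydef] add [nhxpk,vpbxk,niaze] -> 10 lines: efkt uyuy vze bnfds nhxpk vpbxk niaze ntdtq wda piujl
Hunk 4: at line 5 remove [niaze,ntdtq] add [ekfhc,dmur,pfdkd] -> 11 lines: efkt uyuy vze bnfds nhxpk vpbxk ekfhc dmur pfdkd wda piujl
Hunk 5: at line 3 remove [bnfds,nhxpk,vpbxk] add [lhuqt,jexo,qfpn] -> 11 lines: efkt uyuy vze lhuqt jexo qfpn ekfhc dmur pfdkd wda piujl
Hunk 6: at line 5 remove [ekfhc] add [wat] -> 11 lines: efkt uyuy vze lhuqt jexo qfpn wat dmur pfdkd wda piujl
Final line count: 11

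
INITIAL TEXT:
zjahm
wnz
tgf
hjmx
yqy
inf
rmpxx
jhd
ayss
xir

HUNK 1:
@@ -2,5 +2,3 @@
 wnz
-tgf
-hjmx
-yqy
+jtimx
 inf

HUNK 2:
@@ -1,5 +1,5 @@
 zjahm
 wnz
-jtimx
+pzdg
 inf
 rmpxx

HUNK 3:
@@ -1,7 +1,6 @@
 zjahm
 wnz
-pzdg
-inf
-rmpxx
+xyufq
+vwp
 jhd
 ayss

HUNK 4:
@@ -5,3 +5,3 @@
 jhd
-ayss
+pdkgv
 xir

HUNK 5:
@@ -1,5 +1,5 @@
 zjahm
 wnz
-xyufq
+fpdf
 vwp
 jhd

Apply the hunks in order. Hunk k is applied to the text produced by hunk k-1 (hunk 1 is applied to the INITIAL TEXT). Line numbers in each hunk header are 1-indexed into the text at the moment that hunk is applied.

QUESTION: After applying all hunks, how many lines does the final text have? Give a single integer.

Answer: 7

Derivation:
Hunk 1: at line 2 remove [tgf,hjmx,yqy] add [jtimx] -> 8 lines: zjahm wnz jtimx inf rmpxx jhd ayss xir
Hunk 2: at line 1 remove [jtimx] add [pzdg] -> 8 lines: zjahm wnz pzdg inf rmpxx jhd ayss xir
Hunk 3: at line 1 remove [pzdg,inf,rmpxx] add [xyufq,vwp] -> 7 lines: zjahm wnz xyufq vwp jhd ayss xir
Hunk 4: at line 5 remove [ayss] add [pdkgv] -> 7 lines: zjahm wnz xyufq vwp jhd pdkgv xir
Hunk 5: at line 1 remove [xyufq] add [fpdf] -> 7 lines: zjahm wnz fpdf vwp jhd pdkgv xir
Final line count: 7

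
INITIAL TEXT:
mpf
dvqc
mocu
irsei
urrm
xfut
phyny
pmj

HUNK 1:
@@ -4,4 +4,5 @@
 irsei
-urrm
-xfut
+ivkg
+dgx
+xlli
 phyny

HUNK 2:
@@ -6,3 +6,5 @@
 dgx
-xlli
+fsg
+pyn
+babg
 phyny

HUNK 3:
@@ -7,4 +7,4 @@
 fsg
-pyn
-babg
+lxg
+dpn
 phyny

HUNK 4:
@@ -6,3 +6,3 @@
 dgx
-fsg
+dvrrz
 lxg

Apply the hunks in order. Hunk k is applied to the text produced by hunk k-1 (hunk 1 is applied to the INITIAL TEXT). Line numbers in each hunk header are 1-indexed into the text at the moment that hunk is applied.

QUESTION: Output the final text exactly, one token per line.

Answer: mpf
dvqc
mocu
irsei
ivkg
dgx
dvrrz
lxg
dpn
phyny
pmj

Derivation:
Hunk 1: at line 4 remove [urrm,xfut] add [ivkg,dgx,xlli] -> 9 lines: mpf dvqc mocu irsei ivkg dgx xlli phyny pmj
Hunk 2: at line 6 remove [xlli] add [fsg,pyn,babg] -> 11 lines: mpf dvqc mocu irsei ivkg dgx fsg pyn babg phyny pmj
Hunk 3: at line 7 remove [pyn,babg] add [lxg,dpn] -> 11 lines: mpf dvqc mocu irsei ivkg dgx fsg lxg dpn phyny pmj
Hunk 4: at line 6 remove [fsg] add [dvrrz] -> 11 lines: mpf dvqc mocu irsei ivkg dgx dvrrz lxg dpn phyny pmj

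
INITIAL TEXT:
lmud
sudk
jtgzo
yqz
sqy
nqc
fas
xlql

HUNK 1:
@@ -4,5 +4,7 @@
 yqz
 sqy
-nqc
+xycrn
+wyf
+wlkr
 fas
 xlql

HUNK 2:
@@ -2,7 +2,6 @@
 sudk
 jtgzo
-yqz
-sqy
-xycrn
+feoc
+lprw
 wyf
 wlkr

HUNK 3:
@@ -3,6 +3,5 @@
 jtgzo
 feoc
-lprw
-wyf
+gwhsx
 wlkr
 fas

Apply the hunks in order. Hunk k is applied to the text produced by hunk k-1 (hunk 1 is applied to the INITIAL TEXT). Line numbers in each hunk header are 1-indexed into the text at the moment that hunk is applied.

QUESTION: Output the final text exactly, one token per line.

Hunk 1: at line 4 remove [nqc] add [xycrn,wyf,wlkr] -> 10 lines: lmud sudk jtgzo yqz sqy xycrn wyf wlkr fas xlql
Hunk 2: at line 2 remove [yqz,sqy,xycrn] add [feoc,lprw] -> 9 lines: lmud sudk jtgzo feoc lprw wyf wlkr fas xlql
Hunk 3: at line 3 remove [lprw,wyf] add [gwhsx] -> 8 lines: lmud sudk jtgzo feoc gwhsx wlkr fas xlql

Answer: lmud
sudk
jtgzo
feoc
gwhsx
wlkr
fas
xlql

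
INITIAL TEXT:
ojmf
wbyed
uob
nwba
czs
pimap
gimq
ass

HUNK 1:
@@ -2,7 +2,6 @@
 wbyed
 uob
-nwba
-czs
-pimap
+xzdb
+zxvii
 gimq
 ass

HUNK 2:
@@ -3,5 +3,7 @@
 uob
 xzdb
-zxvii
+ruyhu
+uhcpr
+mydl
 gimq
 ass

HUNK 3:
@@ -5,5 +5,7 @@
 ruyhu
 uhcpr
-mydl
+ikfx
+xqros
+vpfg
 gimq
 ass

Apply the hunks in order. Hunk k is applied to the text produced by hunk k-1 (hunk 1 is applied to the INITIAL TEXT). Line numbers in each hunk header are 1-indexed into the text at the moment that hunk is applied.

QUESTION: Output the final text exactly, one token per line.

Hunk 1: at line 2 remove [nwba,czs,pimap] add [xzdb,zxvii] -> 7 lines: ojmf wbyed uob xzdb zxvii gimq ass
Hunk 2: at line 3 remove [zxvii] add [ruyhu,uhcpr,mydl] -> 9 lines: ojmf wbyed uob xzdb ruyhu uhcpr mydl gimq ass
Hunk 3: at line 5 remove [mydl] add [ikfx,xqros,vpfg] -> 11 lines: ojmf wbyed uob xzdb ruyhu uhcpr ikfx xqros vpfg gimq ass

Answer: ojmf
wbyed
uob
xzdb
ruyhu
uhcpr
ikfx
xqros
vpfg
gimq
ass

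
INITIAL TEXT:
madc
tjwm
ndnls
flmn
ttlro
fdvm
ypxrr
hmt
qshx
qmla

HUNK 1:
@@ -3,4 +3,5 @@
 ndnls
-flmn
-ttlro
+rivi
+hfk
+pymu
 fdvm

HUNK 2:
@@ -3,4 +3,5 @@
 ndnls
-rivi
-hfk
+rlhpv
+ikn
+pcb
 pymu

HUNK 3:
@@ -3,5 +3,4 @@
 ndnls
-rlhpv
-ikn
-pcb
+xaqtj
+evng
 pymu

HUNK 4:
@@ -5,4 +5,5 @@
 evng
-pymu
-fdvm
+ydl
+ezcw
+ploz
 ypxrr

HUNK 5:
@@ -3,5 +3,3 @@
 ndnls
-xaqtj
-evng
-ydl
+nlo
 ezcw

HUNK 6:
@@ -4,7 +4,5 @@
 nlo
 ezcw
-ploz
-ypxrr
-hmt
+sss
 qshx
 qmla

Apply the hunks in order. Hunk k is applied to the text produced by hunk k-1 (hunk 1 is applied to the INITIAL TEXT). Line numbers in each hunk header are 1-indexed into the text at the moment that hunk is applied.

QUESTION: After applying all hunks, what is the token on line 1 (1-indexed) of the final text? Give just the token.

Answer: madc

Derivation:
Hunk 1: at line 3 remove [flmn,ttlro] add [rivi,hfk,pymu] -> 11 lines: madc tjwm ndnls rivi hfk pymu fdvm ypxrr hmt qshx qmla
Hunk 2: at line 3 remove [rivi,hfk] add [rlhpv,ikn,pcb] -> 12 lines: madc tjwm ndnls rlhpv ikn pcb pymu fdvm ypxrr hmt qshx qmla
Hunk 3: at line 3 remove [rlhpv,ikn,pcb] add [xaqtj,evng] -> 11 lines: madc tjwm ndnls xaqtj evng pymu fdvm ypxrr hmt qshx qmla
Hunk 4: at line 5 remove [pymu,fdvm] add [ydl,ezcw,ploz] -> 12 lines: madc tjwm ndnls xaqtj evng ydl ezcw ploz ypxrr hmt qshx qmla
Hunk 5: at line 3 remove [xaqtj,evng,ydl] add [nlo] -> 10 lines: madc tjwm ndnls nlo ezcw ploz ypxrr hmt qshx qmla
Hunk 6: at line 4 remove [ploz,ypxrr,hmt] add [sss] -> 8 lines: madc tjwm ndnls nlo ezcw sss qshx qmla
Final line 1: madc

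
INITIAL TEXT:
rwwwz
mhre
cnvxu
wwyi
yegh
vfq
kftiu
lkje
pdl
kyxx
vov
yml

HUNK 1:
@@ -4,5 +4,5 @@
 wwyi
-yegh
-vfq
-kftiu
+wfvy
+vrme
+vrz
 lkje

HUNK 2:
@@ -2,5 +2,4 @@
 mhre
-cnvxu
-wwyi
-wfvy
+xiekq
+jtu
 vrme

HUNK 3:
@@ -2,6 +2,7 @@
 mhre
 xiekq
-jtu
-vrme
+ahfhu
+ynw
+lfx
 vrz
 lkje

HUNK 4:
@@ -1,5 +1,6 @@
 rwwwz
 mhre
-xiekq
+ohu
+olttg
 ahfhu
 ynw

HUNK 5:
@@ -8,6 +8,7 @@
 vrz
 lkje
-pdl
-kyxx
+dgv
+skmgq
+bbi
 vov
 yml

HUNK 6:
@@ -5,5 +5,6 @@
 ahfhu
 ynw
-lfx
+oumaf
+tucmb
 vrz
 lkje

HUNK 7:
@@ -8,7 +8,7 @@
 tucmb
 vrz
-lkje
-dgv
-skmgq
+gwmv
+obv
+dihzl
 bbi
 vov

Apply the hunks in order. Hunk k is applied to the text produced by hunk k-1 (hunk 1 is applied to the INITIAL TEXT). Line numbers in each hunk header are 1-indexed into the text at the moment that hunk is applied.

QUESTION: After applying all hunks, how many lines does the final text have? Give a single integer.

Hunk 1: at line 4 remove [yegh,vfq,kftiu] add [wfvy,vrme,vrz] -> 12 lines: rwwwz mhre cnvxu wwyi wfvy vrme vrz lkje pdl kyxx vov yml
Hunk 2: at line 2 remove [cnvxu,wwyi,wfvy] add [xiekq,jtu] -> 11 lines: rwwwz mhre xiekq jtu vrme vrz lkje pdl kyxx vov yml
Hunk 3: at line 2 remove [jtu,vrme] add [ahfhu,ynw,lfx] -> 12 lines: rwwwz mhre xiekq ahfhu ynw lfx vrz lkje pdl kyxx vov yml
Hunk 4: at line 1 remove [xiekq] add [ohu,olttg] -> 13 lines: rwwwz mhre ohu olttg ahfhu ynw lfx vrz lkje pdl kyxx vov yml
Hunk 5: at line 8 remove [pdl,kyxx] add [dgv,skmgq,bbi] -> 14 lines: rwwwz mhre ohu olttg ahfhu ynw lfx vrz lkje dgv skmgq bbi vov yml
Hunk 6: at line 5 remove [lfx] add [oumaf,tucmb] -> 15 lines: rwwwz mhre ohu olttg ahfhu ynw oumaf tucmb vrz lkje dgv skmgq bbi vov yml
Hunk 7: at line 8 remove [lkje,dgv,skmgq] add [gwmv,obv,dihzl] -> 15 lines: rwwwz mhre ohu olttg ahfhu ynw oumaf tucmb vrz gwmv obv dihzl bbi vov yml
Final line count: 15

Answer: 15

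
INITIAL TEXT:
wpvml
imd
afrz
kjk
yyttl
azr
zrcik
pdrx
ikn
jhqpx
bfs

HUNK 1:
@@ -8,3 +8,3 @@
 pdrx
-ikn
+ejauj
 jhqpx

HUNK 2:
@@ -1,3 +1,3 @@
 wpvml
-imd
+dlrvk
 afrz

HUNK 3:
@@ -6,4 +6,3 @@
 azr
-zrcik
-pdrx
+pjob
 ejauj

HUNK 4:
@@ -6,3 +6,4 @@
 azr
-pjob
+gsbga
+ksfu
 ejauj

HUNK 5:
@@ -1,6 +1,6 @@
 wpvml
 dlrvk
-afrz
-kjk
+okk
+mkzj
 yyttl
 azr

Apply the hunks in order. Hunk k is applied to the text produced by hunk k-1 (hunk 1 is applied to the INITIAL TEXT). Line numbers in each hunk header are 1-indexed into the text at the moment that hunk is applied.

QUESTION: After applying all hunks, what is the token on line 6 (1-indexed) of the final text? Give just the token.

Answer: azr

Derivation:
Hunk 1: at line 8 remove [ikn] add [ejauj] -> 11 lines: wpvml imd afrz kjk yyttl azr zrcik pdrx ejauj jhqpx bfs
Hunk 2: at line 1 remove [imd] add [dlrvk] -> 11 lines: wpvml dlrvk afrz kjk yyttl azr zrcik pdrx ejauj jhqpx bfs
Hunk 3: at line 6 remove [zrcik,pdrx] add [pjob] -> 10 lines: wpvml dlrvk afrz kjk yyttl azr pjob ejauj jhqpx bfs
Hunk 4: at line 6 remove [pjob] add [gsbga,ksfu] -> 11 lines: wpvml dlrvk afrz kjk yyttl azr gsbga ksfu ejauj jhqpx bfs
Hunk 5: at line 1 remove [afrz,kjk] add [okk,mkzj] -> 11 lines: wpvml dlrvk okk mkzj yyttl azr gsbga ksfu ejauj jhqpx bfs
Final line 6: azr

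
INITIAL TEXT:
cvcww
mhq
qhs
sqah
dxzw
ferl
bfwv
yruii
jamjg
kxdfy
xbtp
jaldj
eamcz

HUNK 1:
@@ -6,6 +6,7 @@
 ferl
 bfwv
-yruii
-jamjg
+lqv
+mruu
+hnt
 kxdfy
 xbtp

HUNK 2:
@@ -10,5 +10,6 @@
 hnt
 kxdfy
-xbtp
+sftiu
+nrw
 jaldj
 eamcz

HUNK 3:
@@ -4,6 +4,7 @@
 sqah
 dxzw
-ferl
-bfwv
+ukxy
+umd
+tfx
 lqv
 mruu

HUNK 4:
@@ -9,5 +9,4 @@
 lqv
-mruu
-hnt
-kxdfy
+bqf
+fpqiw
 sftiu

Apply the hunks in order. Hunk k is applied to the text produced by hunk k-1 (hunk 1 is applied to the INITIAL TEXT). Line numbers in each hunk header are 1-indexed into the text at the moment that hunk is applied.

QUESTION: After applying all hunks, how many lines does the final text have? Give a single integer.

Hunk 1: at line 6 remove [yruii,jamjg] add [lqv,mruu,hnt] -> 14 lines: cvcww mhq qhs sqah dxzw ferl bfwv lqv mruu hnt kxdfy xbtp jaldj eamcz
Hunk 2: at line 10 remove [xbtp] add [sftiu,nrw] -> 15 lines: cvcww mhq qhs sqah dxzw ferl bfwv lqv mruu hnt kxdfy sftiu nrw jaldj eamcz
Hunk 3: at line 4 remove [ferl,bfwv] add [ukxy,umd,tfx] -> 16 lines: cvcww mhq qhs sqah dxzw ukxy umd tfx lqv mruu hnt kxdfy sftiu nrw jaldj eamcz
Hunk 4: at line 9 remove [mruu,hnt,kxdfy] add [bqf,fpqiw] -> 15 lines: cvcww mhq qhs sqah dxzw ukxy umd tfx lqv bqf fpqiw sftiu nrw jaldj eamcz
Final line count: 15

Answer: 15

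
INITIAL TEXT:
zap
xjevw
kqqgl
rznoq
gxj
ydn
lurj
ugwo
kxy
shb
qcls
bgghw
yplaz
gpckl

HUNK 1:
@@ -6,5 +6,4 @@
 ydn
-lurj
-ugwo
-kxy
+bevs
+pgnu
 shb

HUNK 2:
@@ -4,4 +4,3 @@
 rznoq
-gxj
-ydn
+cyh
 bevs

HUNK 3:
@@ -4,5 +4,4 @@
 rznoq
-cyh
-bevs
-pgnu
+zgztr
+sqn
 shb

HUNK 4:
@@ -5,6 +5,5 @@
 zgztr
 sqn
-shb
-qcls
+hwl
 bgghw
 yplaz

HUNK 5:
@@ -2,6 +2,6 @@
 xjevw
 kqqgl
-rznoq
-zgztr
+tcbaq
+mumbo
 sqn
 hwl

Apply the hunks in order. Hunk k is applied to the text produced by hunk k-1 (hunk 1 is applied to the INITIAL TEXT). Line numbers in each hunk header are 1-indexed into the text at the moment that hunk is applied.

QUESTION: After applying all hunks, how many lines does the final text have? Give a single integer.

Hunk 1: at line 6 remove [lurj,ugwo,kxy] add [bevs,pgnu] -> 13 lines: zap xjevw kqqgl rznoq gxj ydn bevs pgnu shb qcls bgghw yplaz gpckl
Hunk 2: at line 4 remove [gxj,ydn] add [cyh] -> 12 lines: zap xjevw kqqgl rznoq cyh bevs pgnu shb qcls bgghw yplaz gpckl
Hunk 3: at line 4 remove [cyh,bevs,pgnu] add [zgztr,sqn] -> 11 lines: zap xjevw kqqgl rznoq zgztr sqn shb qcls bgghw yplaz gpckl
Hunk 4: at line 5 remove [shb,qcls] add [hwl] -> 10 lines: zap xjevw kqqgl rznoq zgztr sqn hwl bgghw yplaz gpckl
Hunk 5: at line 2 remove [rznoq,zgztr] add [tcbaq,mumbo] -> 10 lines: zap xjevw kqqgl tcbaq mumbo sqn hwl bgghw yplaz gpckl
Final line count: 10

Answer: 10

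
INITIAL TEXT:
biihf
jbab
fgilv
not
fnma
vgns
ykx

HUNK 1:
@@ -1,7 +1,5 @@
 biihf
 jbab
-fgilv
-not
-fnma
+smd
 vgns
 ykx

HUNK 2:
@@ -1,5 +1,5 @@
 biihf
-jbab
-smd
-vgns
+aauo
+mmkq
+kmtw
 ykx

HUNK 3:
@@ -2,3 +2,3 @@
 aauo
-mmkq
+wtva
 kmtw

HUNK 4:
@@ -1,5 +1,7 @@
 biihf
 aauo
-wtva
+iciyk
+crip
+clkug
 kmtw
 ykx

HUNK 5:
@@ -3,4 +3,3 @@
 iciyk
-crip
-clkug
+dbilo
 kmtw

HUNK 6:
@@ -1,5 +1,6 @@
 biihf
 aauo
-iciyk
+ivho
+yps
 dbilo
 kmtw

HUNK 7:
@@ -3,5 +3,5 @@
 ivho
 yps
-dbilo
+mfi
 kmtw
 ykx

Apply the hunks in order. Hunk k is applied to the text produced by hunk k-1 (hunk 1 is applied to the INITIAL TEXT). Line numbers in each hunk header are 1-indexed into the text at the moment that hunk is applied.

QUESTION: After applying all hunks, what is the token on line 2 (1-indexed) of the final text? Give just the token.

Hunk 1: at line 1 remove [fgilv,not,fnma] add [smd] -> 5 lines: biihf jbab smd vgns ykx
Hunk 2: at line 1 remove [jbab,smd,vgns] add [aauo,mmkq,kmtw] -> 5 lines: biihf aauo mmkq kmtw ykx
Hunk 3: at line 2 remove [mmkq] add [wtva] -> 5 lines: biihf aauo wtva kmtw ykx
Hunk 4: at line 1 remove [wtva] add [iciyk,crip,clkug] -> 7 lines: biihf aauo iciyk crip clkug kmtw ykx
Hunk 5: at line 3 remove [crip,clkug] add [dbilo] -> 6 lines: biihf aauo iciyk dbilo kmtw ykx
Hunk 6: at line 1 remove [iciyk] add [ivho,yps] -> 7 lines: biihf aauo ivho yps dbilo kmtw ykx
Hunk 7: at line 3 remove [dbilo] add [mfi] -> 7 lines: biihf aauo ivho yps mfi kmtw ykx
Final line 2: aauo

Answer: aauo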